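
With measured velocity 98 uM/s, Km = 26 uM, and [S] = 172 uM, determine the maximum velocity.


Vmax = v * (Km + [S]) / [S]
Vmax = 98 * (26 + 172) / 172
Vmax = 112.814 uM/s

112.814 uM/s


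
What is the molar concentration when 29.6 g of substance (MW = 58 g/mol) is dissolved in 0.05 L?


C = (mass / MW) / volume
C = (29.6 / 58) / 0.05
C = 10.2069 M

10.2069 M


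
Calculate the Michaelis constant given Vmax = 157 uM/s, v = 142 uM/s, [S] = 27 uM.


Km = [S] * (Vmax - v) / v
Km = 27 * (157 - 142) / 142
Km = 2.8521 uM

2.8521 uM


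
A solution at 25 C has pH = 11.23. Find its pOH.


pOH = 14 - pH
pOH = 14 - 11.23
pOH = 2.77

2.77


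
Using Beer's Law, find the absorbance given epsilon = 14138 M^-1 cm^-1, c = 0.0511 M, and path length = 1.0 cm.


A = epsilon * c * l
A = 14138 * 0.0511 * 1.0
A = 722.4518

722.4518


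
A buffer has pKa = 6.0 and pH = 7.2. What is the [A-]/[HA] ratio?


[A-]/[HA] = 10^(pH - pKa)
= 10^(7.2 - 6.0)
= 15.8489

15.8489


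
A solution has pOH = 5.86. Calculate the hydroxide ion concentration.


[OH-] = 10^(-pOH)
[OH-] = 10^(-5.86)
[OH-] = 1.380e-06 M

1.380e-06 M


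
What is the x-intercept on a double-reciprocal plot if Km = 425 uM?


x-intercept = -1/Km
= -1/425
= -0.0024 1/uM

-0.0024 1/uM


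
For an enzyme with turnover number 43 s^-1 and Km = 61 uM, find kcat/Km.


Catalytic efficiency = kcat / Km
= 43 / 61
= 0.7049 uM^-1*s^-1

0.7049 uM^-1*s^-1


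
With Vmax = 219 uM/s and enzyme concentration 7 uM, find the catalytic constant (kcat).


kcat = Vmax / [E]t
kcat = 219 / 7
kcat = 31.2857 s^-1

31.2857 s^-1


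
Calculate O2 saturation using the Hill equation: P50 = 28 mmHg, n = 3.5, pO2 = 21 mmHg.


Y = pO2^n / (P50^n + pO2^n)
Y = 21^3.5 / (28^3.5 + 21^3.5)
Y = 26.76%

26.76%


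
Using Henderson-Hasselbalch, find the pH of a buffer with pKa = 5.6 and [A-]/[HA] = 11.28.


pH = pKa + log10([A-]/[HA])
pH = 5.6 + log10(11.28)
pH = 6.6523

6.6523


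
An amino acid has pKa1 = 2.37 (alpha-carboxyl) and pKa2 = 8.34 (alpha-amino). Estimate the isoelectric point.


pI = (pKa1 + pKa2) / 2
pI = (2.37 + 8.34) / 2
pI = 5.355

5.355


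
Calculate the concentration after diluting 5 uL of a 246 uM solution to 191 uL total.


C2 = C1 * V1 / V2
C2 = 246 * 5 / 191
C2 = 6.4398 uM

6.4398 uM


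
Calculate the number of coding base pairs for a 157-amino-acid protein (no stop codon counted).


Each amino acid = 1 codon = 3 bp
bp = 157 * 3 = 471 bp

471 bp


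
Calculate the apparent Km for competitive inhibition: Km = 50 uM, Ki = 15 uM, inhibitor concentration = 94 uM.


Km_app = Km * (1 + [I]/Ki)
Km_app = 50 * (1 + 94/15)
Km_app = 363.3333 uM

363.3333 uM


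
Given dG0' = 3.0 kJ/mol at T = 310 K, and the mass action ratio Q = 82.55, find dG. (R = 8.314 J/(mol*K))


dG = dG0' + RT * ln(Q) / 1000
dG = 3.0 + 8.314 * 310 * ln(82.55) / 1000
dG = 14.3748 kJ/mol

14.3748 kJ/mol


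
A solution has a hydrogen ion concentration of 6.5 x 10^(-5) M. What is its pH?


pH = -log10([H+])
pH = -log10(6.5 x 10^(-5))
pH = 4.1871

4.1871


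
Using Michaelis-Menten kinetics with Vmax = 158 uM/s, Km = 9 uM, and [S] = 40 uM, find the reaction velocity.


v = Vmax * [S] / (Km + [S])
v = 158 * 40 / (9 + 40)
v = 128.9796 uM/s

128.9796 uM/s


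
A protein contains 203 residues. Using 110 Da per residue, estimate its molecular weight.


MW = n_residues * 110 Da
MW = 203 * 110
MW = 22330 Da

22330 Da


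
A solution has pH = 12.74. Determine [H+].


[H+] = 10^(-pH)
[H+] = 10^(-12.74)
[H+] = 1.820e-13 M

1.820e-13 M


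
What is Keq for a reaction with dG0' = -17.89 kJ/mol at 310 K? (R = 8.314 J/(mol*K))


Keq = exp(-dG0 * 1000 / (R * T))
Keq = exp(-(-17.89) * 1000 / (8.314 * 310))
Keq = 1034.0775

1034.0775


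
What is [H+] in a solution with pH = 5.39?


[H+] = 10^(-pH)
[H+] = 10^(-5.39)
[H+] = 4.074e-06 M

4.074e-06 M


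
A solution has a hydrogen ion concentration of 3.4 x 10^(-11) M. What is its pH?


pH = -log10([H+])
pH = -log10(3.4 x 10^(-11))
pH = 10.4685

10.4685


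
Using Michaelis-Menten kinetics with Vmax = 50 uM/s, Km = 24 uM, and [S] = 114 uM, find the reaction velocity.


v = Vmax * [S] / (Km + [S])
v = 50 * 114 / (24 + 114)
v = 41.3043 uM/s

41.3043 uM/s


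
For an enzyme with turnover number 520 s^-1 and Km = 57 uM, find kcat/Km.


Catalytic efficiency = kcat / Km
= 520 / 57
= 9.1228 uM^-1*s^-1

9.1228 uM^-1*s^-1


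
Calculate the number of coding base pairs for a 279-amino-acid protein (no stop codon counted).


Each amino acid = 1 codon = 3 bp
bp = 279 * 3 = 837 bp

837 bp


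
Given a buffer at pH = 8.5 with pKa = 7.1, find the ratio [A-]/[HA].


[A-]/[HA] = 10^(pH - pKa)
= 10^(8.5 - 7.1)
= 25.1189

25.1189


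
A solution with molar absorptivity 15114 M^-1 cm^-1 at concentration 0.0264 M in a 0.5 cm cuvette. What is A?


A = epsilon * c * l
A = 15114 * 0.0264 * 0.5
A = 199.5048

199.5048


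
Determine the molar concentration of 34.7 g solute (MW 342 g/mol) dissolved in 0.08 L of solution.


C = (mass / MW) / volume
C = (34.7 / 342) / 0.08
C = 1.2683 M

1.2683 M


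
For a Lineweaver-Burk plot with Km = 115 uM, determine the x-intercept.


x-intercept = -1/Km
= -1/115
= -0.0087 1/uM

-0.0087 1/uM


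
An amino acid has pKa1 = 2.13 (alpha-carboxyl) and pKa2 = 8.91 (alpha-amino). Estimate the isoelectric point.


pI = (pKa1 + pKa2) / 2
pI = (2.13 + 8.91) / 2
pI = 5.52

5.52


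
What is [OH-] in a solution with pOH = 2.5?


[OH-] = 10^(-pOH)
[OH-] = 10^(-2.5)
[OH-] = 0.0032 M

0.0032 M


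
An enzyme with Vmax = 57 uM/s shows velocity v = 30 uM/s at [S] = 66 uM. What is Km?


Km = [S] * (Vmax - v) / v
Km = 66 * (57 - 30) / 30
Km = 59.4 uM

59.4 uM


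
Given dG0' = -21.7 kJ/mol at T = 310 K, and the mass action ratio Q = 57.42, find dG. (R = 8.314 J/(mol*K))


dG = dG0' + RT * ln(Q) / 1000
dG = -21.7 + 8.314 * 310 * ln(57.42) / 1000
dG = -11.2608 kJ/mol

-11.2608 kJ/mol


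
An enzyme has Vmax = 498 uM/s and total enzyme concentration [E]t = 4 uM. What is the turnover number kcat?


kcat = Vmax / [E]t
kcat = 498 / 4
kcat = 124.5 s^-1

124.5 s^-1


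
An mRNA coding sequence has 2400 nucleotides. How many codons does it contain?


codons = nucleotides / 3
codons = 2400 / 3 = 800

800


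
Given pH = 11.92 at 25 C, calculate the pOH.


pOH = 14 - pH
pOH = 14 - 11.92
pOH = 2.08

2.08


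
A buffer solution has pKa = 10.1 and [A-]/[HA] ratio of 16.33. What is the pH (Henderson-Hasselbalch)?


pH = pKa + log10([A-]/[HA])
pH = 10.1 + log10(16.33)
pH = 11.313

11.313


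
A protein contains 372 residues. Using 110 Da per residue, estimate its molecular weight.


MW = n_residues * 110 Da
MW = 372 * 110
MW = 40920 Da

40920 Da


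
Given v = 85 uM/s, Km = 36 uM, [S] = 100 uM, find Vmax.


Vmax = v * (Km + [S]) / [S]
Vmax = 85 * (36 + 100) / 100
Vmax = 115.6 uM/s

115.6 uM/s


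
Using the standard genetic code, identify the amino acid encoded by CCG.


Standard genetic code lookup.
Codon CCG -> Pro

Pro


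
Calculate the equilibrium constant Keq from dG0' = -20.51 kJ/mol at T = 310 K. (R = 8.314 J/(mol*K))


Keq = exp(-dG0 * 1000 / (R * T))
Keq = exp(-(-20.51) * 1000 / (8.314 * 310))
Keq = 2857.8274

2857.8274


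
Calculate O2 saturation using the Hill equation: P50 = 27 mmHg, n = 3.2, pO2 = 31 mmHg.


Y = pO2^n / (P50^n + pO2^n)
Y = 31^3.2 / (27^3.2 + 31^3.2)
Y = 60.88%

60.88%


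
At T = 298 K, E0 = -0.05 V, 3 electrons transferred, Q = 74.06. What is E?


E = E0 - (RT/nF) * ln(Q)
E = -0.05 - (8.314 * 298 / (3 * 96485)) * ln(74.06)
E = -0.0868 V

-0.0868 V


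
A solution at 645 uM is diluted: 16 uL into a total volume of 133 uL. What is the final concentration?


C2 = C1 * V1 / V2
C2 = 645 * 16 / 133
C2 = 77.594 uM

77.594 uM


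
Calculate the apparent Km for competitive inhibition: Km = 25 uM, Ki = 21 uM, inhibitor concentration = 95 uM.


Km_app = Km * (1 + [I]/Ki)
Km_app = 25 * (1 + 95/21)
Km_app = 138.0952 uM

138.0952 uM


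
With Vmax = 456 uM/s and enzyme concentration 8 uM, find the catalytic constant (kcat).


kcat = Vmax / [E]t
kcat = 456 / 8
kcat = 57.0 s^-1

57.0 s^-1


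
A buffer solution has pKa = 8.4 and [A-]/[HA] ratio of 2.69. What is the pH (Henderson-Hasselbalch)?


pH = pKa + log10([A-]/[HA])
pH = 8.4 + log10(2.69)
pH = 8.8298

8.8298


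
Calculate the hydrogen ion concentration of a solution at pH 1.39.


[H+] = 10^(-pH)
[H+] = 10^(-1.39)
[H+] = 0.0407 M

0.0407 M


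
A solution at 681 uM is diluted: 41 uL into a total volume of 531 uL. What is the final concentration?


C2 = C1 * V1 / V2
C2 = 681 * 41 / 531
C2 = 52.5819 uM

52.5819 uM


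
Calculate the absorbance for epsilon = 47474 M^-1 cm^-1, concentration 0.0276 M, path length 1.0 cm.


A = epsilon * c * l
A = 47474 * 0.0276 * 1.0
A = 1310.2824

1310.2824


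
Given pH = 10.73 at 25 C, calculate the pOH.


pOH = 14 - pH
pOH = 14 - 10.73
pOH = 3.27

3.27


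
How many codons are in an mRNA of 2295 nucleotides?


codons = nucleotides / 3
codons = 2295 / 3 = 765

765


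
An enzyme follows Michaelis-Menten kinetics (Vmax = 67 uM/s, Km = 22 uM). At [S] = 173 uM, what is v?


v = Vmax * [S] / (Km + [S])
v = 67 * 173 / (22 + 173)
v = 59.441 uM/s

59.441 uM/s


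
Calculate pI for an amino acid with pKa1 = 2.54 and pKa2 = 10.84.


pI = (pKa1 + pKa2) / 2
pI = (2.54 + 10.84) / 2
pI = 6.69

6.69


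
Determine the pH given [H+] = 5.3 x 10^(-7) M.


pH = -log10([H+])
pH = -log10(5.3 x 10^(-7))
pH = 6.2757

6.2757


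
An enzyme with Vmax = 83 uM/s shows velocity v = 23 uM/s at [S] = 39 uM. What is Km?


Km = [S] * (Vmax - v) / v
Km = 39 * (83 - 23) / 23
Km = 101.7391 uM

101.7391 uM


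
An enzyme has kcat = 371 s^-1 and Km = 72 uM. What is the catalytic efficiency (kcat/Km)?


Catalytic efficiency = kcat / Km
= 371 / 72
= 5.1528 uM^-1*s^-1

5.1528 uM^-1*s^-1


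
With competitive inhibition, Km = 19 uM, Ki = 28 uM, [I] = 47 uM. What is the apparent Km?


Km_app = Km * (1 + [I]/Ki)
Km_app = 19 * (1 + 47/28)
Km_app = 50.8929 uM

50.8929 uM


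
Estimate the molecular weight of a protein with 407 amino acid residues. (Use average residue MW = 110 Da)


MW = n_residues * 110 Da
MW = 407 * 110
MW = 44770 Da

44770 Da


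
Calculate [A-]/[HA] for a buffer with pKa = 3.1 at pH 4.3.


[A-]/[HA] = 10^(pH - pKa)
= 10^(4.3 - 3.1)
= 15.8489

15.8489


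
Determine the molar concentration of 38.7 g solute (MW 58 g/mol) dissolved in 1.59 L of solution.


C = (mass / MW) / volume
C = (38.7 / 58) / 1.59
C = 0.4196 M

0.4196 M


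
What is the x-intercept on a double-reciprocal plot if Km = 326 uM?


x-intercept = -1/Km
= -1/326
= -0.0031 1/uM

-0.0031 1/uM


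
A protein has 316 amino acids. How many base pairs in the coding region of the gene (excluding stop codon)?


Each amino acid = 1 codon = 3 bp
bp = 316 * 3 = 948 bp

948 bp


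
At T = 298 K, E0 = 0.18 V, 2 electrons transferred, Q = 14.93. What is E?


E = E0 - (RT/nF) * ln(Q)
E = 0.18 - (8.314 * 298 / (2 * 96485)) * ln(14.93)
E = 0.1453 V

0.1453 V


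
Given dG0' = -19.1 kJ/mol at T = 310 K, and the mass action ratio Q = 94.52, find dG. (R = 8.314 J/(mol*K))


dG = dG0' + RT * ln(Q) / 1000
dG = -19.1 + 8.314 * 310 * ln(94.52) / 1000
dG = -7.3762 kJ/mol

-7.3762 kJ/mol


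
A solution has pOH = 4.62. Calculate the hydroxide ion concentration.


[OH-] = 10^(-pOH)
[OH-] = 10^(-4.62)
[OH-] = 2.399e-05 M

2.399e-05 M


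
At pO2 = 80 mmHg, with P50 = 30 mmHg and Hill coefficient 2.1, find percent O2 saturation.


Y = pO2^n / (P50^n + pO2^n)
Y = 80^2.1 / (30^2.1 + 80^2.1)
Y = 88.69%

88.69%


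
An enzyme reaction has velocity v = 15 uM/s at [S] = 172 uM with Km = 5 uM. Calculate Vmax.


Vmax = v * (Km + [S]) / [S]
Vmax = 15 * (5 + 172) / 172
Vmax = 15.436 uM/s

15.436 uM/s


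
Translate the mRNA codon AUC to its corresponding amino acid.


Standard genetic code lookup.
Codon AUC -> Ile

Ile


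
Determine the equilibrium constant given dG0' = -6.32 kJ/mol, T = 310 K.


Keq = exp(-dG0 * 1000 / (R * T))
Keq = exp(-(-6.32) * 1000 / (8.314 * 310))
Keq = 11.6132

11.6132


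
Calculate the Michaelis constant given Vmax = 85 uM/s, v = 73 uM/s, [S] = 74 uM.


Km = [S] * (Vmax - v) / v
Km = 74 * (85 - 73) / 73
Km = 12.1644 uM

12.1644 uM


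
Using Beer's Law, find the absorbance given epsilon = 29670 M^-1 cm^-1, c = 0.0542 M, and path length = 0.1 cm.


A = epsilon * c * l
A = 29670 * 0.0542 * 0.1
A = 160.8114

160.8114


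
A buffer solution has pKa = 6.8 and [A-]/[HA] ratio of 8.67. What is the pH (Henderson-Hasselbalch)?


pH = pKa + log10([A-]/[HA])
pH = 6.8 + log10(8.67)
pH = 7.738

7.738


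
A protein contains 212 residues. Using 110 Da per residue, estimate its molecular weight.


MW = n_residues * 110 Da
MW = 212 * 110
MW = 23320 Da

23320 Da


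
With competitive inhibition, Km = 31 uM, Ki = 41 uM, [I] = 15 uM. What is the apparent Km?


Km_app = Km * (1 + [I]/Ki)
Km_app = 31 * (1 + 15/41)
Km_app = 42.3415 uM

42.3415 uM


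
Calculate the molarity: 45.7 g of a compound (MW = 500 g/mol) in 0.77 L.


C = (mass / MW) / volume
C = (45.7 / 500) / 0.77
C = 0.1187 M

0.1187 M


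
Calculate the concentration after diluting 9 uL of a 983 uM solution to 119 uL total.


C2 = C1 * V1 / V2
C2 = 983 * 9 / 119
C2 = 74.3445 uM

74.3445 uM


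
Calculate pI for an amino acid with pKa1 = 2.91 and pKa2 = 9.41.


pI = (pKa1 + pKa2) / 2
pI = (2.91 + 9.41) / 2
pI = 6.16

6.16


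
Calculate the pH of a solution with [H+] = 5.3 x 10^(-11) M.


pH = -log10([H+])
pH = -log10(5.3 x 10^(-11))
pH = 10.2757

10.2757


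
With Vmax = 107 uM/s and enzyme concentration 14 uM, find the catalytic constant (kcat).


kcat = Vmax / [E]t
kcat = 107 / 14
kcat = 7.6429 s^-1

7.6429 s^-1


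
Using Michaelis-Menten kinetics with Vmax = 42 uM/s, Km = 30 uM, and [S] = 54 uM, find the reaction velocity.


v = Vmax * [S] / (Km + [S])
v = 42 * 54 / (30 + 54)
v = 27.0 uM/s

27.0 uM/s


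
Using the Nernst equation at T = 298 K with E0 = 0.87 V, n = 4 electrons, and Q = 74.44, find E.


E = E0 - (RT/nF) * ln(Q)
E = 0.87 - (8.314 * 298 / (4 * 96485)) * ln(74.44)
E = 0.8423 V

0.8423 V


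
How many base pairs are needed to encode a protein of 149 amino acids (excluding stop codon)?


Each amino acid = 1 codon = 3 bp
bp = 149 * 3 = 447 bp

447 bp


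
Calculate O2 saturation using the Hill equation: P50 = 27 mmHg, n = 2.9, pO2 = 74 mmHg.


Y = pO2^n / (P50^n + pO2^n)
Y = 74^2.9 / (27^2.9 + 74^2.9)
Y = 94.9%

94.9%


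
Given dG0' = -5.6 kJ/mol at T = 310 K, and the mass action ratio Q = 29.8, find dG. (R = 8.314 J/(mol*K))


dG = dG0' + RT * ln(Q) / 1000
dG = -5.6 + 8.314 * 310 * ln(29.8) / 1000
dG = 3.1488 kJ/mol

3.1488 kJ/mol


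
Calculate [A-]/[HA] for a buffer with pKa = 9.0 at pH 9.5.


[A-]/[HA] = 10^(pH - pKa)
= 10^(9.5 - 9.0)
= 3.1623

3.1623


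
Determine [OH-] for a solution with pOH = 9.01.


[OH-] = 10^(-pOH)
[OH-] = 10^(-9.01)
[OH-] = 9.772e-10 M

9.772e-10 M


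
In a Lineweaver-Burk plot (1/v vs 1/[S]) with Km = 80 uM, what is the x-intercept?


x-intercept = -1/Km
= -1/80
= -0.0125 1/uM

-0.0125 1/uM


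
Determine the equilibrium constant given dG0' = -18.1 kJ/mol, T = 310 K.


Keq = exp(-dG0 * 1000 / (R * T))
Keq = exp(-(-18.1) * 1000 / (8.314 * 310))
Keq = 1121.8612

1121.8612


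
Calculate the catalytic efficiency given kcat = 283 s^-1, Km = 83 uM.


Catalytic efficiency = kcat / Km
= 283 / 83
= 3.4096 uM^-1*s^-1

3.4096 uM^-1*s^-1


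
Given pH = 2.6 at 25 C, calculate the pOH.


pOH = 14 - pH
pOH = 14 - 2.6
pOH = 11.4

11.4


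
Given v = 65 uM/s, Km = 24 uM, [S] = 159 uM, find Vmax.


Vmax = v * (Km + [S]) / [S]
Vmax = 65 * (24 + 159) / 159
Vmax = 74.8113 uM/s

74.8113 uM/s


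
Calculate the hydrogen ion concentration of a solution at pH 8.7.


[H+] = 10^(-pH)
[H+] = 10^(-8.7)
[H+] = 1.995e-09 M

1.995e-09 M


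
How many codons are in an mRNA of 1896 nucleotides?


codons = nucleotides / 3
codons = 1896 / 3 = 632

632


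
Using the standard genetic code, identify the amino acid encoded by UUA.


Standard genetic code lookup.
Codon UUA -> Leu

Leu


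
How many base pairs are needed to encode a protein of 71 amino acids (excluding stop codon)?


Each amino acid = 1 codon = 3 bp
bp = 71 * 3 = 213 bp

213 bp


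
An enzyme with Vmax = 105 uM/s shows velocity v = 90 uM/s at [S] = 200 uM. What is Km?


Km = [S] * (Vmax - v) / v
Km = 200 * (105 - 90) / 90
Km = 33.3333 uM

33.3333 uM


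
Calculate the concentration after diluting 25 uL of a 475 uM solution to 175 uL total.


C2 = C1 * V1 / V2
C2 = 475 * 25 / 175
C2 = 67.8571 uM

67.8571 uM


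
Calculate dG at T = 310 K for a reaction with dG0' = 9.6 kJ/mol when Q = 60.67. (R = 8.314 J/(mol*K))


dG = dG0' + RT * ln(Q) / 1000
dG = 9.6 + 8.314 * 310 * ln(60.67) / 1000
dG = 20.1811 kJ/mol

20.1811 kJ/mol


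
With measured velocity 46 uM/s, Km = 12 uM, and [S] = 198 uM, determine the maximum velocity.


Vmax = v * (Km + [S]) / [S]
Vmax = 46 * (12 + 198) / 198
Vmax = 48.7879 uM/s

48.7879 uM/s


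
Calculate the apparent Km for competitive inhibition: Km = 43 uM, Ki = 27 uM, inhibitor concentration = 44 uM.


Km_app = Km * (1 + [I]/Ki)
Km_app = 43 * (1 + 44/27)
Km_app = 113.0741 uM

113.0741 uM


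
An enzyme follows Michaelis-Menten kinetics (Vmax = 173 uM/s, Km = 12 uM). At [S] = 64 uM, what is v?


v = Vmax * [S] / (Km + [S])
v = 173 * 64 / (12 + 64)
v = 145.6842 uM/s

145.6842 uM/s


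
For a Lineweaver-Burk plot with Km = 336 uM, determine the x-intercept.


x-intercept = -1/Km
= -1/336
= -0.003 1/uM

-0.003 1/uM


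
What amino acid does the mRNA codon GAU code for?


Standard genetic code lookup.
Codon GAU -> Asp

Asp


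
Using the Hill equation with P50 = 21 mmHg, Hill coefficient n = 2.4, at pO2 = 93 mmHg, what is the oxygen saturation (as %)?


Y = pO2^n / (P50^n + pO2^n)
Y = 93^2.4 / (21^2.4 + 93^2.4)
Y = 97.27%

97.27%


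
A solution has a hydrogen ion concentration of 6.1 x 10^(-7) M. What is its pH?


pH = -log10([H+])
pH = -log10(6.1 x 10^(-7))
pH = 6.2147

6.2147


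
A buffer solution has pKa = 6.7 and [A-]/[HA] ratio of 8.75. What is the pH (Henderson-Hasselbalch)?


pH = pKa + log10([A-]/[HA])
pH = 6.7 + log10(8.75)
pH = 7.642

7.642


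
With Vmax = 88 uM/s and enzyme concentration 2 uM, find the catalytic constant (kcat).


kcat = Vmax / [E]t
kcat = 88 / 2
kcat = 44.0 s^-1

44.0 s^-1


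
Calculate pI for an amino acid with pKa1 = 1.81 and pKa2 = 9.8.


pI = (pKa1 + pKa2) / 2
pI = (1.81 + 9.8) / 2
pI = 5.805

5.805


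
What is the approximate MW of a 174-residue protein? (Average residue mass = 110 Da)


MW = n_residues * 110 Da
MW = 174 * 110
MW = 19140 Da

19140 Da


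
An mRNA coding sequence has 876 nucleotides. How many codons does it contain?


codons = nucleotides / 3
codons = 876 / 3 = 292

292


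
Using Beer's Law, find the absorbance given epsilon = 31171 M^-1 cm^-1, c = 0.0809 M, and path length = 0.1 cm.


A = epsilon * c * l
A = 31171 * 0.0809 * 0.1
A = 252.1734

252.1734


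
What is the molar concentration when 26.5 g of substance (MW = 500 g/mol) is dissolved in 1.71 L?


C = (mass / MW) / volume
C = (26.5 / 500) / 1.71
C = 0.031 M

0.031 M


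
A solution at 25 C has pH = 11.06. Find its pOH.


pOH = 14 - pH
pOH = 14 - 11.06
pOH = 2.94

2.94


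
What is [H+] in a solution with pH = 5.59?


[H+] = 10^(-pH)
[H+] = 10^(-5.59)
[H+] = 2.570e-06 M

2.570e-06 M


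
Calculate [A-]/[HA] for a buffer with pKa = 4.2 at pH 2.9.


[A-]/[HA] = 10^(pH - pKa)
= 10^(2.9 - 4.2)
= 0.0501

0.0501


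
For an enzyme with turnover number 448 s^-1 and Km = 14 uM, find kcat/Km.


Catalytic efficiency = kcat / Km
= 448 / 14
= 32.0 uM^-1*s^-1

32.0 uM^-1*s^-1


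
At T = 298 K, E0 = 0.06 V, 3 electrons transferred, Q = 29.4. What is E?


E = E0 - (RT/nF) * ln(Q)
E = 0.06 - (8.314 * 298 / (3 * 96485)) * ln(29.4)
E = 0.0311 V

0.0311 V


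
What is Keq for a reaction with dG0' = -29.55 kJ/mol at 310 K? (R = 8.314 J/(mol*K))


Keq = exp(-dG0 * 1000 / (R * T))
Keq = exp(-(-29.55) * 1000 / (8.314 * 310))
Keq = 95349.9603

95349.9603


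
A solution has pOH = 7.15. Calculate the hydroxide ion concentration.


[OH-] = 10^(-pOH)
[OH-] = 10^(-7.15)
[OH-] = 7.079e-08 M

7.079e-08 M


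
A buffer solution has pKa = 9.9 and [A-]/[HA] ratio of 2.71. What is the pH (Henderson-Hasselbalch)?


pH = pKa + log10([A-]/[HA])
pH = 9.9 + log10(2.71)
pH = 10.333

10.333


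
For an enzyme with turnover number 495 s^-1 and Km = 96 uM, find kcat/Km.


Catalytic efficiency = kcat / Km
= 495 / 96
= 5.1562 uM^-1*s^-1

5.1562 uM^-1*s^-1


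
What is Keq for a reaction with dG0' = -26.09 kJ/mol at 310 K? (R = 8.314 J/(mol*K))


Keq = exp(-dG0 * 1000 / (R * T))
Keq = exp(-(-26.09) * 1000 / (8.314 * 310))
Keq = 24905.3975

24905.3975


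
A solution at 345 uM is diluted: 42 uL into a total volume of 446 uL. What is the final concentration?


C2 = C1 * V1 / V2
C2 = 345 * 42 / 446
C2 = 32.4888 uM

32.4888 uM


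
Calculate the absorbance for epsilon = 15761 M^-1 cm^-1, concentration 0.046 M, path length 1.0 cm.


A = epsilon * c * l
A = 15761 * 0.046 * 1.0
A = 725.006

725.006


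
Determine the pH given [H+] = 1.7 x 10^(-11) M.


pH = -log10([H+])
pH = -log10(1.7 x 10^(-11))
pH = 10.7696

10.7696


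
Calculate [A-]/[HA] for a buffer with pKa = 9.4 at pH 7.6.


[A-]/[HA] = 10^(pH - pKa)
= 10^(7.6 - 9.4)
= 0.0158

0.0158


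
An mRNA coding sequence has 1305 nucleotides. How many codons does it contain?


codons = nucleotides / 3
codons = 1305 / 3 = 435

435


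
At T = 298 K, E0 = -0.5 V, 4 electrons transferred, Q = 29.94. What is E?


E = E0 - (RT/nF) * ln(Q)
E = -0.5 - (8.314 * 298 / (4 * 96485)) * ln(29.94)
E = -0.5218 V

-0.5218 V


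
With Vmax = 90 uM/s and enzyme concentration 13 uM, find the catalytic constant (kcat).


kcat = Vmax / [E]t
kcat = 90 / 13
kcat = 6.9231 s^-1

6.9231 s^-1


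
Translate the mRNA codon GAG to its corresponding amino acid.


Standard genetic code lookup.
Codon GAG -> Glu

Glu


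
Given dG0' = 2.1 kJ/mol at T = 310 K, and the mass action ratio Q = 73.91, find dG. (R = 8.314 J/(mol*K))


dG = dG0' + RT * ln(Q) / 1000
dG = 2.1 + 8.314 * 310 * ln(73.91) / 1000
dG = 13.1899 kJ/mol

13.1899 kJ/mol


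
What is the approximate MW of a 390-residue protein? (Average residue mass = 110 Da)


MW = n_residues * 110 Da
MW = 390 * 110
MW = 42900 Da

42900 Da


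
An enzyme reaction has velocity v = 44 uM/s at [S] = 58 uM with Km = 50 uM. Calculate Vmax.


Vmax = v * (Km + [S]) / [S]
Vmax = 44 * (50 + 58) / 58
Vmax = 81.931 uM/s

81.931 uM/s


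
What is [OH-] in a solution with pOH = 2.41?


[OH-] = 10^(-pOH)
[OH-] = 10^(-2.41)
[OH-] = 0.0039 M

0.0039 M


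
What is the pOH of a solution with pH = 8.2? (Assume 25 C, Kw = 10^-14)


pOH = 14 - pH
pOH = 14 - 8.2
pOH = 5.8

5.8


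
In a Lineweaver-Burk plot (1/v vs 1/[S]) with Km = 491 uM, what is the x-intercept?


x-intercept = -1/Km
= -1/491
= -0.002 1/uM

-0.002 1/uM


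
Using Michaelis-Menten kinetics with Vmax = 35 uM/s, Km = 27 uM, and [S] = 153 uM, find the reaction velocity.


v = Vmax * [S] / (Km + [S])
v = 35 * 153 / (27 + 153)
v = 29.75 uM/s

29.75 uM/s


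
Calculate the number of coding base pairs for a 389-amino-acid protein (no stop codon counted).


Each amino acid = 1 codon = 3 bp
bp = 389 * 3 = 1167 bp

1167 bp


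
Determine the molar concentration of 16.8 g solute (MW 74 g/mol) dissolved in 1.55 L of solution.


C = (mass / MW) / volume
C = (16.8 / 74) / 1.55
C = 0.1465 M

0.1465 M


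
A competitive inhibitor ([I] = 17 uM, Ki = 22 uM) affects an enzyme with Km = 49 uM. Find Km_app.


Km_app = Km * (1 + [I]/Ki)
Km_app = 49 * (1 + 17/22)
Km_app = 86.8636 uM

86.8636 uM


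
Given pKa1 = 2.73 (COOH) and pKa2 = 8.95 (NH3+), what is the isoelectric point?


pI = (pKa1 + pKa2) / 2
pI = (2.73 + 8.95) / 2
pI = 5.84

5.84


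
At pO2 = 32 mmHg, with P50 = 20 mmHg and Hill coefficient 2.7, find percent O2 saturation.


Y = pO2^n / (P50^n + pO2^n)
Y = 32^2.7 / (20^2.7 + 32^2.7)
Y = 78.06%

78.06%


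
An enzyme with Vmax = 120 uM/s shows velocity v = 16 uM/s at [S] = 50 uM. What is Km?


Km = [S] * (Vmax - v) / v
Km = 50 * (120 - 16) / 16
Km = 325.0 uM

325.0 uM


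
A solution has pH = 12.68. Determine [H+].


[H+] = 10^(-pH)
[H+] = 10^(-12.68)
[H+] = 2.089e-13 M

2.089e-13 M


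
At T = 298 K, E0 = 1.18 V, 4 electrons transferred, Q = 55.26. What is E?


E = E0 - (RT/nF) * ln(Q)
E = 1.18 - (8.314 * 298 / (4 * 96485)) * ln(55.26)
E = 1.1542 V

1.1542 V


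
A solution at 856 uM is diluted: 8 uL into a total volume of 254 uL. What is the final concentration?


C2 = C1 * V1 / V2
C2 = 856 * 8 / 254
C2 = 26.9606 uM

26.9606 uM


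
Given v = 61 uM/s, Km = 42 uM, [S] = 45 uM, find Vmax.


Vmax = v * (Km + [S]) / [S]
Vmax = 61 * (42 + 45) / 45
Vmax = 117.9333 uM/s

117.9333 uM/s


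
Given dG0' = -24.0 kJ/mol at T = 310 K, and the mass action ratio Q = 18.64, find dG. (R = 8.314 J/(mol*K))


dG = dG0' + RT * ln(Q) / 1000
dG = -24.0 + 8.314 * 310 * ln(18.64) / 1000
dG = -16.4605 kJ/mol

-16.4605 kJ/mol


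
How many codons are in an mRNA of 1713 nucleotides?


codons = nucleotides / 3
codons = 1713 / 3 = 571

571


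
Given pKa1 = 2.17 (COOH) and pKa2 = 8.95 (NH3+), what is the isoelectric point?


pI = (pKa1 + pKa2) / 2
pI = (2.17 + 8.95) / 2
pI = 5.56

5.56


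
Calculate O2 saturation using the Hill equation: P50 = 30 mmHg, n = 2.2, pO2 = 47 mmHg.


Y = pO2^n / (P50^n + pO2^n)
Y = 47^2.2 / (30^2.2 + 47^2.2)
Y = 72.86%

72.86%


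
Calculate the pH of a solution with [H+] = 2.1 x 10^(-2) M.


pH = -log10([H+])
pH = -log10(2.1 x 10^(-2))
pH = 1.6778

1.6778


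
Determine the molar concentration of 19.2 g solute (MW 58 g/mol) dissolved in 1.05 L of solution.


C = (mass / MW) / volume
C = (19.2 / 58) / 1.05
C = 0.3153 M

0.3153 M


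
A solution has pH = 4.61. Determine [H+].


[H+] = 10^(-pH)
[H+] = 10^(-4.61)
[H+] = 2.455e-05 M

2.455e-05 M


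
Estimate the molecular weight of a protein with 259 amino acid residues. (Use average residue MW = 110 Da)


MW = n_residues * 110 Da
MW = 259 * 110
MW = 28490 Da

28490 Da


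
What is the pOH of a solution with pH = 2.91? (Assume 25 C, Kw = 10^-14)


pOH = 14 - pH
pOH = 14 - 2.91
pOH = 11.09

11.09


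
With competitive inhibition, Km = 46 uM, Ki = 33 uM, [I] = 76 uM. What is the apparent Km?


Km_app = Km * (1 + [I]/Ki)
Km_app = 46 * (1 + 76/33)
Km_app = 151.9394 uM

151.9394 uM


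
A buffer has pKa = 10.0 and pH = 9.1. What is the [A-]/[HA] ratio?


[A-]/[HA] = 10^(pH - pKa)
= 10^(9.1 - 10.0)
= 0.1259

0.1259


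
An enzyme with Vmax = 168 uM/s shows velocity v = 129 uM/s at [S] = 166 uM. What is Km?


Km = [S] * (Vmax - v) / v
Km = 166 * (168 - 129) / 129
Km = 50.186 uM

50.186 uM


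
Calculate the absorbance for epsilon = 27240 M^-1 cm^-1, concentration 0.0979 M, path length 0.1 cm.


A = epsilon * c * l
A = 27240 * 0.0979 * 0.1
A = 266.6796

266.6796


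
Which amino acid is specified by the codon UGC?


Standard genetic code lookup.
Codon UGC -> Cys

Cys


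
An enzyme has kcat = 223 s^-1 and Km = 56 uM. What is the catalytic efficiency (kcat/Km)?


Catalytic efficiency = kcat / Km
= 223 / 56
= 3.9821 uM^-1*s^-1

3.9821 uM^-1*s^-1


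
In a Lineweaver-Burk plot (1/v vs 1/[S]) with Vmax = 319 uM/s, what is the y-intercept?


y-intercept = 1/Vmax
= 1/319
= 0.0031 s/uM

0.0031 s/uM


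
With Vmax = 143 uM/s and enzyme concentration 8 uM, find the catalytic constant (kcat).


kcat = Vmax / [E]t
kcat = 143 / 8
kcat = 17.875 s^-1

17.875 s^-1


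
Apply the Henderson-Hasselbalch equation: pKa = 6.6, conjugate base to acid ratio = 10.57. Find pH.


pH = pKa + log10([A-]/[HA])
pH = 6.6 + log10(10.57)
pH = 7.6241

7.6241


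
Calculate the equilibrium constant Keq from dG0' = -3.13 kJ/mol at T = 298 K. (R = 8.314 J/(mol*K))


Keq = exp(-dG0 * 1000 / (R * T))
Keq = exp(-(-3.13) * 1000 / (8.314 * 298))
Keq = 3.5372

3.5372


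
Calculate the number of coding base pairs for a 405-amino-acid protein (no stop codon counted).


Each amino acid = 1 codon = 3 bp
bp = 405 * 3 = 1215 bp

1215 bp


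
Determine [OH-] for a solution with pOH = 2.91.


[OH-] = 10^(-pOH)
[OH-] = 10^(-2.91)
[OH-] = 0.0012 M

0.0012 M


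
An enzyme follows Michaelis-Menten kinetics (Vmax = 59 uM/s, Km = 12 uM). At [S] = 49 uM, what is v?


v = Vmax * [S] / (Km + [S])
v = 59 * 49 / (12 + 49)
v = 47.3934 uM/s

47.3934 uM/s


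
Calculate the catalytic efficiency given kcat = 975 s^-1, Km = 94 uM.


Catalytic efficiency = kcat / Km
= 975 / 94
= 10.3723 uM^-1*s^-1

10.3723 uM^-1*s^-1


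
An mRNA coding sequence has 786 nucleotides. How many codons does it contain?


codons = nucleotides / 3
codons = 786 / 3 = 262

262


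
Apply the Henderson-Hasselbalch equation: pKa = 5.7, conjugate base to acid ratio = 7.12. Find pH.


pH = pKa + log10([A-]/[HA])
pH = 5.7 + log10(7.12)
pH = 6.5525

6.5525


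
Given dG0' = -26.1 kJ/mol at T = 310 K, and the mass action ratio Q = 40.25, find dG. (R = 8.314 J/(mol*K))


dG = dG0' + RT * ln(Q) / 1000
dG = -26.1 + 8.314 * 310 * ln(40.25) / 1000
dG = -16.5764 kJ/mol

-16.5764 kJ/mol


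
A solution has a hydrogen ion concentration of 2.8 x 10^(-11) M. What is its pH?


pH = -log10([H+])
pH = -log10(2.8 x 10^(-11))
pH = 10.5528

10.5528


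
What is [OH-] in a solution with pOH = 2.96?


[OH-] = 10^(-pOH)
[OH-] = 10^(-2.96)
[OH-] = 0.0011 M

0.0011 M


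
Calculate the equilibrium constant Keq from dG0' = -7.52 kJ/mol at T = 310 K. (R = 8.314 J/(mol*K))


Keq = exp(-dG0 * 1000 / (R * T))
Keq = exp(-(-7.52) * 1000 / (8.314 * 310))
Keq = 18.4994

18.4994


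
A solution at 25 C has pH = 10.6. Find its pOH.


pOH = 14 - pH
pOH = 14 - 10.6
pOH = 3.4

3.4


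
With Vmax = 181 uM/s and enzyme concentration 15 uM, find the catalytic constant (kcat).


kcat = Vmax / [E]t
kcat = 181 / 15
kcat = 12.0667 s^-1

12.0667 s^-1


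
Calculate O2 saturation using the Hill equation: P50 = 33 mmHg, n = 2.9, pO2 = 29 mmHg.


Y = pO2^n / (P50^n + pO2^n)
Y = 29^2.9 / (33^2.9 + 29^2.9)
Y = 40.74%

40.74%


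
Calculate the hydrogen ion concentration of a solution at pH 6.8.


[H+] = 10^(-pH)
[H+] = 10^(-6.8)
[H+] = 1.585e-07 M

1.585e-07 M


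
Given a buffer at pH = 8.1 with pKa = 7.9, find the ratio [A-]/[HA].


[A-]/[HA] = 10^(pH - pKa)
= 10^(8.1 - 7.9)
= 1.5849

1.5849


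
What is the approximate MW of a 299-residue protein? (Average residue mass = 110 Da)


MW = n_residues * 110 Da
MW = 299 * 110
MW = 32890 Da

32890 Da


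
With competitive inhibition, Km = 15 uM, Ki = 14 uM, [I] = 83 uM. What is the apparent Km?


Km_app = Km * (1 + [I]/Ki)
Km_app = 15 * (1 + 83/14)
Km_app = 103.9286 uM

103.9286 uM


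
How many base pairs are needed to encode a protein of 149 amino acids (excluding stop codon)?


Each amino acid = 1 codon = 3 bp
bp = 149 * 3 = 447 bp

447 bp


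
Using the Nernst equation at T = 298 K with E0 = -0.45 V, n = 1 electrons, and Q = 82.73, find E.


E = E0 - (RT/nF) * ln(Q)
E = -0.45 - (8.314 * 298 / (1 * 96485)) * ln(82.73)
E = -0.5634 V

-0.5634 V


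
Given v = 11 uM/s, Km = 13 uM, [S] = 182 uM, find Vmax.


Vmax = v * (Km + [S]) / [S]
Vmax = 11 * (13 + 182) / 182
Vmax = 11.7857 uM/s

11.7857 uM/s


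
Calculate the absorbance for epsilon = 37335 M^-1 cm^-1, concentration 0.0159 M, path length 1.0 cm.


A = epsilon * c * l
A = 37335 * 0.0159 * 1.0
A = 593.6265

593.6265


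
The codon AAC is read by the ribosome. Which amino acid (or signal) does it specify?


Standard genetic code lookup.
Codon AAC -> Asn

Asn


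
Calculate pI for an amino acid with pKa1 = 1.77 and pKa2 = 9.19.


pI = (pKa1 + pKa2) / 2
pI = (1.77 + 9.19) / 2
pI = 5.48

5.48


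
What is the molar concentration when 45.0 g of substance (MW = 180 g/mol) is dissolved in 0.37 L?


C = (mass / MW) / volume
C = (45.0 / 180) / 0.37
C = 0.6757 M

0.6757 M


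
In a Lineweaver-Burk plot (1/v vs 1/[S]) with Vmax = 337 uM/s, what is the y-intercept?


y-intercept = 1/Vmax
= 1/337
= 0.003 s/uM

0.003 s/uM


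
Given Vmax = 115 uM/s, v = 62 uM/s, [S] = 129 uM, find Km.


Km = [S] * (Vmax - v) / v
Km = 129 * (115 - 62) / 62
Km = 110.2742 uM

110.2742 uM


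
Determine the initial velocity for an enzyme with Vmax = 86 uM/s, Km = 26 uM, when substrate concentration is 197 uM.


v = Vmax * [S] / (Km + [S])
v = 86 * 197 / (26 + 197)
v = 75.9731 uM/s

75.9731 uM/s


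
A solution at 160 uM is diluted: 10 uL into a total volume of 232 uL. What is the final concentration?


C2 = C1 * V1 / V2
C2 = 160 * 10 / 232
C2 = 6.8966 uM

6.8966 uM


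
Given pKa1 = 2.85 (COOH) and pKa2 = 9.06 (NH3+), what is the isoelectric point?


pI = (pKa1 + pKa2) / 2
pI = (2.85 + 9.06) / 2
pI = 5.955

5.955


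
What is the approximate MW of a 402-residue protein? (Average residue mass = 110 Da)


MW = n_residues * 110 Da
MW = 402 * 110
MW = 44220 Da

44220 Da


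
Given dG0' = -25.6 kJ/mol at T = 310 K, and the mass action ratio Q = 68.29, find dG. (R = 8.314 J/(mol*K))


dG = dG0' + RT * ln(Q) / 1000
dG = -25.6 + 8.314 * 310 * ln(68.29) / 1000
dG = -14.7139 kJ/mol

-14.7139 kJ/mol


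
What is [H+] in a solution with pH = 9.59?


[H+] = 10^(-pH)
[H+] = 10^(-9.59)
[H+] = 2.570e-10 M

2.570e-10 M


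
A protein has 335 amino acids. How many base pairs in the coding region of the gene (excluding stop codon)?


Each amino acid = 1 codon = 3 bp
bp = 335 * 3 = 1005 bp

1005 bp


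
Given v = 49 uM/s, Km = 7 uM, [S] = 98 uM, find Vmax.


Vmax = v * (Km + [S]) / [S]
Vmax = 49 * (7 + 98) / 98
Vmax = 52.5 uM/s

52.5 uM/s


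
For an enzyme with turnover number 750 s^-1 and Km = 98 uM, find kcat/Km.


Catalytic efficiency = kcat / Km
= 750 / 98
= 7.6531 uM^-1*s^-1

7.6531 uM^-1*s^-1


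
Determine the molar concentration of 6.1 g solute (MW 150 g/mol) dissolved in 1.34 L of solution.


C = (mass / MW) / volume
C = (6.1 / 150) / 1.34
C = 0.0303 M

0.0303 M


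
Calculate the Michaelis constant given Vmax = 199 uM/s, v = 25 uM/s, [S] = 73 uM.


Km = [S] * (Vmax - v) / v
Km = 73 * (199 - 25) / 25
Km = 508.08 uM

508.08 uM


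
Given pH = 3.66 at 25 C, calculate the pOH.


pOH = 14 - pH
pOH = 14 - 3.66
pOH = 10.34

10.34


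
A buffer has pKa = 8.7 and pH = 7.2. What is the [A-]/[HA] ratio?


[A-]/[HA] = 10^(pH - pKa)
= 10^(7.2 - 8.7)
= 0.0316

0.0316


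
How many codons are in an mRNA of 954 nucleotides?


codons = nucleotides / 3
codons = 954 / 3 = 318

318


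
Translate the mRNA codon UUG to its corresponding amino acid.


Standard genetic code lookup.
Codon UUG -> Leu

Leu


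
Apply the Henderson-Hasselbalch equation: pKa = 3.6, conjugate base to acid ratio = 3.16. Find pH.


pH = pKa + log10([A-]/[HA])
pH = 3.6 + log10(3.16)
pH = 4.0997

4.0997


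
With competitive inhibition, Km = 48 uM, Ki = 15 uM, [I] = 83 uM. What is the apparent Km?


Km_app = Km * (1 + [I]/Ki)
Km_app = 48 * (1 + 83/15)
Km_app = 313.6 uM

313.6 uM


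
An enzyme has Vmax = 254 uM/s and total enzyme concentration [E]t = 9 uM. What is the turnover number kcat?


kcat = Vmax / [E]t
kcat = 254 / 9
kcat = 28.2222 s^-1

28.2222 s^-1


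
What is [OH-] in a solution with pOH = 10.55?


[OH-] = 10^(-pOH)
[OH-] = 10^(-10.55)
[OH-] = 2.818e-11 M

2.818e-11 M


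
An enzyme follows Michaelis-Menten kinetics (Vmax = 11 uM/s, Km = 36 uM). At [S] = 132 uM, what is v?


v = Vmax * [S] / (Km + [S])
v = 11 * 132 / (36 + 132)
v = 8.6429 uM/s

8.6429 uM/s


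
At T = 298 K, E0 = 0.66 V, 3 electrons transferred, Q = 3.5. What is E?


E = E0 - (RT/nF) * ln(Q)
E = 0.66 - (8.314 * 298 / (3 * 96485)) * ln(3.5)
E = 0.6493 V

0.6493 V


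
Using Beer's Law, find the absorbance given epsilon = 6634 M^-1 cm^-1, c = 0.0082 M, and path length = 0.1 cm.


A = epsilon * c * l
A = 6634 * 0.0082 * 0.1
A = 5.4399

5.4399


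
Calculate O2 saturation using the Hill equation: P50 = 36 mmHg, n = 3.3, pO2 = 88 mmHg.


Y = pO2^n / (P50^n + pO2^n)
Y = 88^3.3 / (36^3.3 + 88^3.3)
Y = 95.02%

95.02%


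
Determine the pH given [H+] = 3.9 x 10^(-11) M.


pH = -log10([H+])
pH = -log10(3.9 x 10^(-11))
pH = 10.4089

10.4089


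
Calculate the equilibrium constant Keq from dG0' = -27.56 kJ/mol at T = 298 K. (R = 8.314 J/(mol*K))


Keq = exp(-dG0 * 1000 / (R * T))
Keq = exp(-(-27.56) * 1000 / (8.314 * 298))
Keq = 67764.5028

67764.5028


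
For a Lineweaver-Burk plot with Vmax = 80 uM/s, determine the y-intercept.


y-intercept = 1/Vmax
= 1/80
= 0.0125 s/uM

0.0125 s/uM


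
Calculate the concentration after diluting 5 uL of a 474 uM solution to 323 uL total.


C2 = C1 * V1 / V2
C2 = 474 * 5 / 323
C2 = 7.3375 uM

7.3375 uM


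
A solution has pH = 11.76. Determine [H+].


[H+] = 10^(-pH)
[H+] = 10^(-11.76)
[H+] = 1.738e-12 M

1.738e-12 M


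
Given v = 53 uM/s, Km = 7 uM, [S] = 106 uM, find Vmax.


Vmax = v * (Km + [S]) / [S]
Vmax = 53 * (7 + 106) / 106
Vmax = 56.5 uM/s

56.5 uM/s


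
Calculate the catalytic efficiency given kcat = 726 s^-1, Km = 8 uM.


Catalytic efficiency = kcat / Km
= 726 / 8
= 90.75 uM^-1*s^-1

90.75 uM^-1*s^-1


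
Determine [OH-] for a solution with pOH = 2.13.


[OH-] = 10^(-pOH)
[OH-] = 10^(-2.13)
[OH-] = 0.0074 M

0.0074 M


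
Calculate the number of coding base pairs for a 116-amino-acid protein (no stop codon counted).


Each amino acid = 1 codon = 3 bp
bp = 116 * 3 = 348 bp

348 bp


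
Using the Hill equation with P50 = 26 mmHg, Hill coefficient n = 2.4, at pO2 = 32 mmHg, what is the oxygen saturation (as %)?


Y = pO2^n / (P50^n + pO2^n)
Y = 32^2.4 / (26^2.4 + 32^2.4)
Y = 62.21%

62.21%


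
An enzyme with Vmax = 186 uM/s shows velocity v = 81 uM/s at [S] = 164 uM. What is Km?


Km = [S] * (Vmax - v) / v
Km = 164 * (186 - 81) / 81
Km = 212.5926 uM

212.5926 uM


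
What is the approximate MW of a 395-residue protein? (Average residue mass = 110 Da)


MW = n_residues * 110 Da
MW = 395 * 110
MW = 43450 Da

43450 Da


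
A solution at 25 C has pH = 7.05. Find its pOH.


pOH = 14 - pH
pOH = 14 - 7.05
pOH = 6.95

6.95


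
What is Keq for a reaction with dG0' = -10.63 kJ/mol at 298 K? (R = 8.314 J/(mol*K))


Keq = exp(-dG0 * 1000 / (R * T))
Keq = exp(-(-10.63) * 1000 / (8.314 * 298))
Keq = 73.0023

73.0023


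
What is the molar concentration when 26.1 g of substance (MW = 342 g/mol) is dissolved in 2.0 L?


C = (mass / MW) / volume
C = (26.1 / 342) / 2.0
C = 0.0382 M

0.0382 M


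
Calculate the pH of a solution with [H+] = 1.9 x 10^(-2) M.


pH = -log10([H+])
pH = -log10(1.9 x 10^(-2))
pH = 1.7212

1.7212


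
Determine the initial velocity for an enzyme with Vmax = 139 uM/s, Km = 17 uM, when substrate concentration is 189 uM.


v = Vmax * [S] / (Km + [S])
v = 139 * 189 / (17 + 189)
v = 127.5291 uM/s

127.5291 uM/s
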